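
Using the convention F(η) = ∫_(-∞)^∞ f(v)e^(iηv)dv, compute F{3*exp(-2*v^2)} 3*sqrt(2)*sqrt(pi)*exp(-η^2/8)/2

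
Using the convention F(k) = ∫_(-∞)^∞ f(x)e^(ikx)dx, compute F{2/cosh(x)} 2*pi/cosh(pi*k/2)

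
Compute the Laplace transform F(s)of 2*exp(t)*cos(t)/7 2*(s - 1)/(7*((s - 1)^2 + 1))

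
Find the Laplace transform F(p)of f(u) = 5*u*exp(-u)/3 5/(3*(p+1)^2)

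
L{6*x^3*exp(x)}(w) 36/(w - 1)^4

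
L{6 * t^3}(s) 36/s^4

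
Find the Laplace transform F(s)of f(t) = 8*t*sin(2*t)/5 32*s/(5*(s^2+4)^2)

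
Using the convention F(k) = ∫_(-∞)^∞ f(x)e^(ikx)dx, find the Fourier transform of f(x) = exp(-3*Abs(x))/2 3/(k^2 + 9)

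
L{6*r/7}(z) 6/(7*z^2)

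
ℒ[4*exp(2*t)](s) 4/(s - 2)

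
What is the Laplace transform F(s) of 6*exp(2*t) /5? 6/(5*(s - 2) ) 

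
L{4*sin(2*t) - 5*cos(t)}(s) 8/(s^2+4) - 5*s/(s^2+1)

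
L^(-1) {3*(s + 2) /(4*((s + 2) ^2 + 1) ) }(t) 3*exp(-2*t)*cos(t) /4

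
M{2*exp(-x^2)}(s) gamma(s/2)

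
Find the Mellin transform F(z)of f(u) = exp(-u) gamma(z)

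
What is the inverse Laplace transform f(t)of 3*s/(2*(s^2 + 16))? 3*cos(4*t)/2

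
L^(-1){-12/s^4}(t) -2*t^3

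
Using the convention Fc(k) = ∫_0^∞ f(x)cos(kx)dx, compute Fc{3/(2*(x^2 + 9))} pi*exp(-3*k)/4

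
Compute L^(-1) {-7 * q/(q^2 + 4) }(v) -7 * cos(2 * v) 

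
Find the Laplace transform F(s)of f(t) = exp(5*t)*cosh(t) (s - 5)/((s - 5)^2 - 1)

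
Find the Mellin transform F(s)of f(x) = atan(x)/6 -pi*sec(pi*s/2)/(12*s)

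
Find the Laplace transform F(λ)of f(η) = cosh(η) λ/(λ^2 - 1)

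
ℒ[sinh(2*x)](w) 2/(w^2 - 4)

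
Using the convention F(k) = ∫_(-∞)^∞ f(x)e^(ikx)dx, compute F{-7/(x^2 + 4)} -7*pi*exp(-2*Abs(k))/2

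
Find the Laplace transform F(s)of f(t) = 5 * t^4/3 40/s^5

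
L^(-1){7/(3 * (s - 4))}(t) 7 * exp(4 * t)/3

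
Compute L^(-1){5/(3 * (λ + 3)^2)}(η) 5 * η * exp(-3 * η)/3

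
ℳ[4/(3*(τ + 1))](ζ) 4*pi*csc(pi*ζ)/3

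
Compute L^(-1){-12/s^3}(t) -6*t^2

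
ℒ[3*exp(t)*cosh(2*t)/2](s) 3*(s - 1)/(2*((s - 1)^2 - 4))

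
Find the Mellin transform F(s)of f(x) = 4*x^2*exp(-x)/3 4*gamma(s + 2)/3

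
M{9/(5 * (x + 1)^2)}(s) -9 * pi * (s - 1)/(5 * sin(pi * s))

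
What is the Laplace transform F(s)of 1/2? 1/(2 * s)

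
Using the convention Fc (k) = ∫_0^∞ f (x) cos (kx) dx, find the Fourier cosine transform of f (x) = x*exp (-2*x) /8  (4 - k^2) / (8*(k^2 + 4) ^2) 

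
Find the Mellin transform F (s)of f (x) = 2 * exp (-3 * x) 2 * gamma (s)/3^s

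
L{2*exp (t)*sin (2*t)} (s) 4/ ( (s - 1)^2 + 4)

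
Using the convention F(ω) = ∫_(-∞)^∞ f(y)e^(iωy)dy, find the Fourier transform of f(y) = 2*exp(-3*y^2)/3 2*sqrt(3)*sqrt(pi)*exp(-ω^2/12)/9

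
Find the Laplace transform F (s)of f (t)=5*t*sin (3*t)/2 15*s/ (s^2 + 9)^2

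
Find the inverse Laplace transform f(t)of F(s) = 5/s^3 5*t^2/2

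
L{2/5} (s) 2/ (5 * s)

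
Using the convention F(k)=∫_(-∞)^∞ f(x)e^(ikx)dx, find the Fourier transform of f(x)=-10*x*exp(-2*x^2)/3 -5*sqrt(2)*I*sqrt(pi)*k*exp(-k^2/8)/12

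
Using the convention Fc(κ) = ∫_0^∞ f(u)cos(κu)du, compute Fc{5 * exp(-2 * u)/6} 5/(3 * (κ^2 + 4))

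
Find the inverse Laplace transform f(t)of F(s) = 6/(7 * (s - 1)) 6 * exp(t)/7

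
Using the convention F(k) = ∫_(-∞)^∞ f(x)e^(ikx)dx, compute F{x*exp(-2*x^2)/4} sqrt(2)*I*sqrt(pi)*k*exp(-k^2/8)/32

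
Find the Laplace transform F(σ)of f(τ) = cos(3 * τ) σ/(σ^2 + 9)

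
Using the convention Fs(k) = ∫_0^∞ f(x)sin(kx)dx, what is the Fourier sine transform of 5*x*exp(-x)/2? 5*k/(k^2+1)^2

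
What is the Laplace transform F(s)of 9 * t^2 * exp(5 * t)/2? 9/(s - 5)^3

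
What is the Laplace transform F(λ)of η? λ^(-2)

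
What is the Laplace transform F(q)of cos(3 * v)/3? q/(3 * (q^2 + 9))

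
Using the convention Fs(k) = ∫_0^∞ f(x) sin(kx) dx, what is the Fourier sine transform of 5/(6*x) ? 5*pi/12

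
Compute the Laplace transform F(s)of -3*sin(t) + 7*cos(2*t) 7*s/(s^2 + 4) - 3/(s^2 + 1)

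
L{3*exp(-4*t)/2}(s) 3/(2*(s + 4))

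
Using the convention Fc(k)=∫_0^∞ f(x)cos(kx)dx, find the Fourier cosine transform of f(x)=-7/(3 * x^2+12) -7 * pi * exp(-2 * k)/12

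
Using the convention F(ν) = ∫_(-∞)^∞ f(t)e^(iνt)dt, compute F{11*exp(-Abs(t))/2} 11/(ν^2 + 1)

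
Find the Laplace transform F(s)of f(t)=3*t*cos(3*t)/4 3*(s^2 - 9)/(4*(s^2+9)^2)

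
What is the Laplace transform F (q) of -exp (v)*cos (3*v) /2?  (1 - q) / (2*( (q - 1) ^2 + 9) ) 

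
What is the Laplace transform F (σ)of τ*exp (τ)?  (σ - 1)^ (-2)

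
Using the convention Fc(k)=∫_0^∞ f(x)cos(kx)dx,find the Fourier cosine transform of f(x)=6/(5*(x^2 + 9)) pi*exp(-3*k)/5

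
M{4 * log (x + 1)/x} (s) -4 * pi * csc (pi * s)/ (s - 1)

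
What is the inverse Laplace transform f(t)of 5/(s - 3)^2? 5 * t * exp(3 * t)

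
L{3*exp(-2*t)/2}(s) 3/(2*(s+2))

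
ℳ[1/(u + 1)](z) pi*csc(pi*z) 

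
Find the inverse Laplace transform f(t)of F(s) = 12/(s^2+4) 6 * sin(2 * t)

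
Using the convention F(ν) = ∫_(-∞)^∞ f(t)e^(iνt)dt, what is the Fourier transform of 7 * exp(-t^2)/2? 7 * sqrt(pi) * exp(-ν^2/4)/2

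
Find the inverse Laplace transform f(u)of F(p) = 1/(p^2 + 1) sin(u)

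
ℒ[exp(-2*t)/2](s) 1/(2*(s+2))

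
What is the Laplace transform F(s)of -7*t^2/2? -7/s^3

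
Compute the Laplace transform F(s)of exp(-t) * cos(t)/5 (s + 1)/(5 * ((s + 1)^2 + 1))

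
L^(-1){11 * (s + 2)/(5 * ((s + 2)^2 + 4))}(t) 11 * exp(-2 * t) * cos(2 * t)/5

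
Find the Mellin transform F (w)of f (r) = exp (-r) gamma (w)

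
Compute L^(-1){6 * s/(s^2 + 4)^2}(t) 3 * t * sin(2 * t)/2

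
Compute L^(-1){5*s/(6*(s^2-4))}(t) 5*cosh(2*t)/6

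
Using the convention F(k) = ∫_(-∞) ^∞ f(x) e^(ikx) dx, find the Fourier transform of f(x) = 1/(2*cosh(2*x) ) pi/(4*cosh(pi*k/4) ) 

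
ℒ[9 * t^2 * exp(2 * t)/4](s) 9/(2 * (s - 2)^3)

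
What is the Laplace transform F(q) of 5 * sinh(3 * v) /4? 15/(4 * (q^2 - 9) ) 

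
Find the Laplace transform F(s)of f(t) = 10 10/s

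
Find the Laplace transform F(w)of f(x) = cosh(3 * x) w/(w^2 - 9)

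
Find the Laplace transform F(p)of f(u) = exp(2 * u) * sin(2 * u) 2/((p - 2)^2 + 4)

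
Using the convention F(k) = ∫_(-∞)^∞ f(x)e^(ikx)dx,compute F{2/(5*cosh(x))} 2*pi/(5*cosh(pi*k/2))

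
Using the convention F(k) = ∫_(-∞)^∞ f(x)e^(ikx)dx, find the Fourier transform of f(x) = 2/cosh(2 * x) pi/cosh(pi * k/4)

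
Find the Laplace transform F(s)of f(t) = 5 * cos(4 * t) 5 * s/(s^2 + 16)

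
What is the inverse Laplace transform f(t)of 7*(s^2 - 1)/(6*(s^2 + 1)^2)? 7*t*cos(t)/6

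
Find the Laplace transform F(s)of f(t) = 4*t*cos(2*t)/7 4*(s^2 - 4)/(7*(s^2 + 4)^2)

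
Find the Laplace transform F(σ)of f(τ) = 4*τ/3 4/(3*σ^2)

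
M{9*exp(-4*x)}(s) 9*gamma(s)/4^s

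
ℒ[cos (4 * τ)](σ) σ/ (σ^2 + 16)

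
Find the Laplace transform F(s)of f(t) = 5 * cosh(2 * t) 5 * s/(s^2 - 4)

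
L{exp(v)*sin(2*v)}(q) 2/((q - 1)^2 + 4)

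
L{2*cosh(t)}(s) 2*s/(s^2 - 1)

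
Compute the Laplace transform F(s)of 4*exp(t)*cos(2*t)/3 4*(s - 1)/(3*((s - 1)^2 + 4))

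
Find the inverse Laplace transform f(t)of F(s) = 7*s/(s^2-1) 7*cosh(t)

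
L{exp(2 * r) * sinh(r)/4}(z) 1/(4 * ((z - 2)^2-1))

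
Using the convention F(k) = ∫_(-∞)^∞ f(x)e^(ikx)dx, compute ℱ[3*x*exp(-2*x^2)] 3*sqrt(2)*I*sqrt(pi)*k*exp(-k^2/8)/8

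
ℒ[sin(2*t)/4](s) 1/(2*(s^2 + 4))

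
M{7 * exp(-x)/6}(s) 7 * gamma(s)/6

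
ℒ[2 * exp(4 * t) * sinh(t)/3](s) 2/(3 * ((s - 4)^2-1))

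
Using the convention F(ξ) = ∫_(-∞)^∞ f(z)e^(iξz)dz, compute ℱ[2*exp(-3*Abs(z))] 12/(ξ^2 + 9)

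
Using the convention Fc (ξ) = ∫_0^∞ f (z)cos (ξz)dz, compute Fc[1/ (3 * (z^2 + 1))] pi * exp (-ξ)/6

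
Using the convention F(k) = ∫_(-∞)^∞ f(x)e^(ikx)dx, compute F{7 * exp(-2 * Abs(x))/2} 14/(k^2 + 4)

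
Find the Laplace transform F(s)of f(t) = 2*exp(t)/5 2/(5*(s - 1))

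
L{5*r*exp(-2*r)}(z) 5/(z+2)^2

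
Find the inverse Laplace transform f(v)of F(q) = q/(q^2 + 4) cos(2*v)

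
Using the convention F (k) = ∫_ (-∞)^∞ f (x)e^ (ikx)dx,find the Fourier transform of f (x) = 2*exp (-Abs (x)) 4/ (k^2 + 1)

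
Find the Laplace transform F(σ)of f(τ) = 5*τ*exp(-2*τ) 5/(σ + 2)^2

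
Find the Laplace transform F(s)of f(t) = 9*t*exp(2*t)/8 9/(8*(s - 2)^2)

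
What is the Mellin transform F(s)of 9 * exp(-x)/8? 9 * gamma(s)/8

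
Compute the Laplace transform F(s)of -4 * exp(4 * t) -4/(s - 4)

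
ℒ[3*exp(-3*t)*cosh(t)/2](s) 3*(s + 3)/(2*((s + 3)^2 - 1))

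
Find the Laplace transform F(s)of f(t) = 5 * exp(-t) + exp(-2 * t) 5/(s + 1) + 1/(s + 2)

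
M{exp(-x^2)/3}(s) gamma(s/2)/6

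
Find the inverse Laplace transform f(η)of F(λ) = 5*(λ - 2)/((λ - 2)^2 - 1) 5*exp(2*η)*cosh(η)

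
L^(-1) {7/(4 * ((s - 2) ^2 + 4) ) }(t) 7 * exp(2 * t) * sin(2 * t) /8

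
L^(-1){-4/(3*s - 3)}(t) -4*exp(t)/3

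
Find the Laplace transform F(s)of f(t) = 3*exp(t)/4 3/(4*(s - 1))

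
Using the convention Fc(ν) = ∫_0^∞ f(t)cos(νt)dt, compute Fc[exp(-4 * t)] 4/(ν^2 + 16)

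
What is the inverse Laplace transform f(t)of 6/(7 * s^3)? 3 * t^2/7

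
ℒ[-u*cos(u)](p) (1 - p^2)/(p^2 + 1)^2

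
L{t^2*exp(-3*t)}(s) 2/(s+3)^3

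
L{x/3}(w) 1/(3*w^2)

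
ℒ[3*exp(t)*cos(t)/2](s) 3*(s - 1)/(2*((s - 1)^2 + 1))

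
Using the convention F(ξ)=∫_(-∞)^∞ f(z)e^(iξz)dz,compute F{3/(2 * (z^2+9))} pi * exp(-3 * Abs(ξ))/2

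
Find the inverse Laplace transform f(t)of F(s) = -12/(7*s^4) -2*t^3/7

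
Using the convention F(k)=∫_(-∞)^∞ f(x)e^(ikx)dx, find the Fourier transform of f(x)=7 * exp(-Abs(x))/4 7/(2 * (k^2 + 1))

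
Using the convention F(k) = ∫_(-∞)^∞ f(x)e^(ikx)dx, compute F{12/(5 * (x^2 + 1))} 12 * pi * exp(-Abs(k))/5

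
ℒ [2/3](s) 2/(3*s)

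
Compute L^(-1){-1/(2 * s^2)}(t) -t/2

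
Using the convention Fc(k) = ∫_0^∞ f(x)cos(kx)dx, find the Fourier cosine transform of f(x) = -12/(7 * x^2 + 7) -6 * pi * exp(-k)/7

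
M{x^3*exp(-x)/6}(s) gamma(s + 3)/6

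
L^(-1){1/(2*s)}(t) 1/2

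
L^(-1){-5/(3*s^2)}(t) -5*t/3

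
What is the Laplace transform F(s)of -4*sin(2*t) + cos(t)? s/(s^2 + 1) - 8/(s^2 + 4)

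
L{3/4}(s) 3/(4*s)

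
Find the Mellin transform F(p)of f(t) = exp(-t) gamma(p)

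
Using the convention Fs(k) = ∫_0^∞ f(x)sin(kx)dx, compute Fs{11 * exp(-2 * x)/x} 11 * atan(k/2)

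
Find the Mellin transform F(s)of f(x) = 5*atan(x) -5*pi*sec(pi*s/2)/(2*s)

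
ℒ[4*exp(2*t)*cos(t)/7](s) 4*(s - 2)/(7*((s - 2)^2 + 1))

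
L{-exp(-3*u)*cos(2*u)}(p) (-p - 3)/((p + 3)^2 + 4)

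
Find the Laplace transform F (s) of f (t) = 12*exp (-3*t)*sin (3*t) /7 36/ (7*( (s + 3) ^2 + 9) ) 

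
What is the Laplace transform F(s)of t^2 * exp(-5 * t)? 2/(s + 5)^3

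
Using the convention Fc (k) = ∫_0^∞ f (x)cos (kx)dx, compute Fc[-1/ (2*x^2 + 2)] -pi*exp (-k)/4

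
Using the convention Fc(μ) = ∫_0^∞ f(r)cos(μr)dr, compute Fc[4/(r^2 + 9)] 2*pi*exp(-3*μ)/3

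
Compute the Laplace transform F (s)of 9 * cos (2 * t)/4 9 * s/ (4 * (s^2 + 4))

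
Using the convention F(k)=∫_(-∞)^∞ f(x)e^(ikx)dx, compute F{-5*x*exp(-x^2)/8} -5*I*sqrt(pi)*k*exp(-k^2/4)/16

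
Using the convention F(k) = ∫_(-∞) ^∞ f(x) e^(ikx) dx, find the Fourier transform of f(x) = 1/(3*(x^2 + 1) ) pi*exp(-Abs(k) ) /3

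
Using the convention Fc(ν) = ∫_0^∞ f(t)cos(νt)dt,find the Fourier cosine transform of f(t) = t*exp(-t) (1 - ν^2)/(ν^2 + 1)^2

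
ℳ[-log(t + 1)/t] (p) pi*csc(pi*p)/(p - 1)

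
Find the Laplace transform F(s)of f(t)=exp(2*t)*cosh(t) (s - 2)/((s - 2)^2 - 1)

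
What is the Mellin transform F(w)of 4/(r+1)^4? 2 * gamma(w) * gamma(4 - w)/3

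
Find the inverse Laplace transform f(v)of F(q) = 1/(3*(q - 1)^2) v*exp(v)/3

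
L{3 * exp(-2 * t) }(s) 3/(s + 2) 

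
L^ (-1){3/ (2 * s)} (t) 3/2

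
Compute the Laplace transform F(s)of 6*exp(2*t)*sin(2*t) 12/((s - 2)^2 + 4)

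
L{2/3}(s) 2/(3*s)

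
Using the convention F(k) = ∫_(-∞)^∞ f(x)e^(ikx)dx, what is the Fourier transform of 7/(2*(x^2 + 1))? 7*pi*exp(-Abs(k))/2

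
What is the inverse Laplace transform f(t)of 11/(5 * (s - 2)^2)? 11 * t * exp(2 * t)/5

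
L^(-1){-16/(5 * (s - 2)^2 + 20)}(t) -8 * exp(2 * t) * sin(2 * t)/5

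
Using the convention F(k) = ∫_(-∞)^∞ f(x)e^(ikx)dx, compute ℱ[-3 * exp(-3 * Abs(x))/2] -9/(k^2 + 9)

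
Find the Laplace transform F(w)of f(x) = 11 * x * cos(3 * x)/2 11 * (w^2 - 9)/(2 * (w^2+9)^2)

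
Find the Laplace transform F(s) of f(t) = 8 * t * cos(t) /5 8 * (s^2 - 1) /(5 * (s^2 + 1) ^2) 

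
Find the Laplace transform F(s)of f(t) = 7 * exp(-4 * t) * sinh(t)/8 7/(8 * ((s + 4)^2-1))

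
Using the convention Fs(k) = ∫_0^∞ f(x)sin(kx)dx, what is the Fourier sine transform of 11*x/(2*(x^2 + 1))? 11*pi*exp(-k)/4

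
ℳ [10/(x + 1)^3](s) 5*pi*(s - 2)*(s - 1)/sin(pi*s)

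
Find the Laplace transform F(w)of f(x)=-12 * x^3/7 -72/(7 * w^4)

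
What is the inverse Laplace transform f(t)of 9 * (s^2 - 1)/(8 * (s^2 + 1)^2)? 9 * t * cos(t)/8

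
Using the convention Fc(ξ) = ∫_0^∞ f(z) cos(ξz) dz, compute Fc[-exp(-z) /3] -1/(3*ξ^2 + 3) 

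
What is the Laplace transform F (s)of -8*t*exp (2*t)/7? -8/ (7*(s - 2)^2)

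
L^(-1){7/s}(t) 7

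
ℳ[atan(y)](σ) -pi*sec(pi*σ/2) /(2*σ) 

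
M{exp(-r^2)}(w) gamma(w/2)/2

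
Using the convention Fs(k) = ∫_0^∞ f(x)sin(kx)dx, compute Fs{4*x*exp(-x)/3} 8*k/(3*(k^2+1)^2)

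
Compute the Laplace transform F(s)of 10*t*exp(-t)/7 10/(7*(s + 1)^2)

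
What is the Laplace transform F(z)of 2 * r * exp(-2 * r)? 2/(z+2)^2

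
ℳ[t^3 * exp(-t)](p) gamma(p + 3)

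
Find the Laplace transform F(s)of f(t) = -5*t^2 -10/s^3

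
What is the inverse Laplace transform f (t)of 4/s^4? 2*t^3/3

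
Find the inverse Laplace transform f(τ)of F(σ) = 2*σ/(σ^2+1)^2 τ*sin(τ)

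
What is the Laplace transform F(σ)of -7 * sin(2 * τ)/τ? -7 * atan(2/σ)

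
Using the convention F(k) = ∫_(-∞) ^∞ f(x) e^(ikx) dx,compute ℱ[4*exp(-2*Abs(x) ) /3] 16/(3*(k^2 + 4) ) 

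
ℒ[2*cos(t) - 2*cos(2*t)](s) 2*s/(s^2+1) - 2*s/(s^2+4)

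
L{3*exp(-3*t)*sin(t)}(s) 3/((s + 3)^2 + 1)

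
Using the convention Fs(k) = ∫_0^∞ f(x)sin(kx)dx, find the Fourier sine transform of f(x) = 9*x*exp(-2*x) 36*k/(k^2+4)^2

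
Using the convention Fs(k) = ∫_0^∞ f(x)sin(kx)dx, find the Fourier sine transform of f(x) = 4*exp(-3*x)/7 4*k/(7*(k^2+9))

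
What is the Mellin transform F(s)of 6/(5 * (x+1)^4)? gamma(s) * gamma(4 - s)/5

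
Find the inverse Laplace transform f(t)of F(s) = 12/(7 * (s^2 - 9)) 4 * sinh(3 * t)/7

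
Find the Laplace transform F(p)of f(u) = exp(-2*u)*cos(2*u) (p + 2)/((p + 2)^2 + 4)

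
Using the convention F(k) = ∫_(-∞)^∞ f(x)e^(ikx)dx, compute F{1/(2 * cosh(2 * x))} pi/(4 * cosh(pi * k/4))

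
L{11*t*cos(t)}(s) 11*(s^2 - 1)/(s^2 + 1)^2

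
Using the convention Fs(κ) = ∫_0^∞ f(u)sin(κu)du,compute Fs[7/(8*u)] 7*pi/16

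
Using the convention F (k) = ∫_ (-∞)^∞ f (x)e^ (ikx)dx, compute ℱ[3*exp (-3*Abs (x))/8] 9/ (4*(k^2 + 9))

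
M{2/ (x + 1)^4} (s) gamma (s)*gamma (4 - s)/3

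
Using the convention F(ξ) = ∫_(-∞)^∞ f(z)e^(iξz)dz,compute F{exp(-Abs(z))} 2/(ξ^2 + 1)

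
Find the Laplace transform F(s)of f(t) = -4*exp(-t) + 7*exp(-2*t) 7/(s + 2) - 4/(s + 1)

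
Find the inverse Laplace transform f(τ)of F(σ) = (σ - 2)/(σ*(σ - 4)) exp(2*τ)*cosh(2*τ)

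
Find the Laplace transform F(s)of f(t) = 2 2/s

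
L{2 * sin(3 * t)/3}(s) 2/(s^2 + 9)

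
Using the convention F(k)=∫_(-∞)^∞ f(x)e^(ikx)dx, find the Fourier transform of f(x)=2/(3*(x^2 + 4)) pi*exp(-2*Abs(k))/3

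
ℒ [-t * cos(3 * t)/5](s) (9 - s^2)/(5 * (s^2 + 9)^2)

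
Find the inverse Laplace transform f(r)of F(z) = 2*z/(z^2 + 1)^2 r*sin(r)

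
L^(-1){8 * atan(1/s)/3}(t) 8 * sin(t)/(3 * t)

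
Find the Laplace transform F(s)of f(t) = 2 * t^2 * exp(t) 4/(s - 1)^3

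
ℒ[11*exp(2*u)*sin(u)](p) 11/((p - 2)^2 + 1)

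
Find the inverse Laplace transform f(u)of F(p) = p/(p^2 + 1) cos(u)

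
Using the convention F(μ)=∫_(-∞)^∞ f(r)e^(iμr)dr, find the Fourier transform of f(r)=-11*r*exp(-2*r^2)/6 -11*sqrt(2)*I*sqrt(pi)*μ*exp(-μ^2/8)/48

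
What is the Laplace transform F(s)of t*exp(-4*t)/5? 1/(5*(s + 4)^2)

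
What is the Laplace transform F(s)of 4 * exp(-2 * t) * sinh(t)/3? 4/(3 * ((s+2)^2 - 1))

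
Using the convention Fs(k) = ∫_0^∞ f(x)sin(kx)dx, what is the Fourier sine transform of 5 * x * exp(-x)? 10 * k/(k^2 + 1)^2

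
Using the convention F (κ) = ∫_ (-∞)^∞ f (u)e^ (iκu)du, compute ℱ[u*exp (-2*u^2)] sqrt (2)*I*sqrt (pi)*κ*exp (-κ^2/8)/8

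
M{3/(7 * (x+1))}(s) 3 * pi * csc(pi * s)/7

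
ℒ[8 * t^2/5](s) 16/(5 * s^3)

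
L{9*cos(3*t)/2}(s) 9*s/(2*(s^2 + 9))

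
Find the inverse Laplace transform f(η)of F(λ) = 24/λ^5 η^4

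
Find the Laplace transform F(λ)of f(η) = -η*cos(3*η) (9 - λ^2)/(λ^2 + 9)^2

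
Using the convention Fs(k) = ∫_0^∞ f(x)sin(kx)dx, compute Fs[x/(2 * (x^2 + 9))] pi * exp(-3 * k)/4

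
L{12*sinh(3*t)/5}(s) 36/(5*(s^2 - 9))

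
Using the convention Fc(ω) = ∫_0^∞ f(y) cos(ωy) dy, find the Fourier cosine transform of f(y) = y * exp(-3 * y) (9 - ω^2) /(ω^2 + 9) ^2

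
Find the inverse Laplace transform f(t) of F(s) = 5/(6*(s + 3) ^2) 5*t*exp(-3*t) /6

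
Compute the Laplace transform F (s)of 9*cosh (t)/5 9*s/ (5*(s^2 - 1))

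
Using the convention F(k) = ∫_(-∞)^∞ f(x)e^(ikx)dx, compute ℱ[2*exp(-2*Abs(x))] 8/(k^2 + 4)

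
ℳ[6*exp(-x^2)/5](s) 3*gamma(s/2)/5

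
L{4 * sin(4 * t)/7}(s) 16/(7 * (s^2 + 16))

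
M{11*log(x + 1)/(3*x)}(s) -11*pi*csc(pi*s)/(3*s - 3)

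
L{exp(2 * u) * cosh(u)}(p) (p - 2)/((p - 2)^2 - 1)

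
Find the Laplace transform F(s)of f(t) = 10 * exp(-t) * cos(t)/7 10 * (s + 1)/(7 * ((s + 1)^2 + 1))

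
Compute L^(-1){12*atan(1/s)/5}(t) 12*sin(t)/(5*t)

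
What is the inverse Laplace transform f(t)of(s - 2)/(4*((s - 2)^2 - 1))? exp(2*t)*cosh(t)/4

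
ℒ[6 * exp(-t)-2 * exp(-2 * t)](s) 6/(s+1)-2/(s+2)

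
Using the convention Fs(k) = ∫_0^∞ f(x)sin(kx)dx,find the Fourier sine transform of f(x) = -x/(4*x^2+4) -pi*exp(-k)/8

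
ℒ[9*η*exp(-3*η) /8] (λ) 9/(8*(λ + 3) ^2) 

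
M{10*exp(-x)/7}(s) 10*gamma(s)/7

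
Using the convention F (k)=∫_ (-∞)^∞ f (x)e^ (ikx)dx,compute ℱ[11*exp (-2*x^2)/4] 11*sqrt (2)*sqrt (pi)*exp (-k^2/8)/8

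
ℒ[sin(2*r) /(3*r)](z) atan(2/z) /3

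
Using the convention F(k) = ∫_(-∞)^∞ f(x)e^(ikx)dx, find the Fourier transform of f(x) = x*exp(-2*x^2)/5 sqrt(2)*I*sqrt(pi)*k*exp(-k^2/8)/40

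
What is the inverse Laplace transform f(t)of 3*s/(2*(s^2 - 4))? 3*cosh(2*t)/2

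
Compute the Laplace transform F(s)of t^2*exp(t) 2/(s - 1)^3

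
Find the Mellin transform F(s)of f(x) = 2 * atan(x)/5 -pi * sec(pi * s/2)/(5 * s)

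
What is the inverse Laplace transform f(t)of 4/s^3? 2 * t^2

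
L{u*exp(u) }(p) (p - 1) ^(-2) 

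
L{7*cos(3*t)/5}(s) 7*s/(5*(s^2 + 9))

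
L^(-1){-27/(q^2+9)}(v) -9*sin(3*v)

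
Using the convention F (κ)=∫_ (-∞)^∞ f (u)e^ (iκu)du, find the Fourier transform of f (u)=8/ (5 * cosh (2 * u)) 4 * pi/ (5 * cosh (pi * κ/4))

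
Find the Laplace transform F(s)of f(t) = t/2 1/(2*s^2)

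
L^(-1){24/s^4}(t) 4 * t^3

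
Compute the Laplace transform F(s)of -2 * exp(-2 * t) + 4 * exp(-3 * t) 4/(s + 3) - 2/(s + 2)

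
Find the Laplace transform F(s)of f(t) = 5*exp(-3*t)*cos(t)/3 5*(s + 3)/(3*((s + 3)^2 + 1))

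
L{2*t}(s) 2/s^2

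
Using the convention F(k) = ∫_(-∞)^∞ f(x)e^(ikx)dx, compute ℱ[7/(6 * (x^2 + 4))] 7 * pi * exp(-2 * Abs(k))/12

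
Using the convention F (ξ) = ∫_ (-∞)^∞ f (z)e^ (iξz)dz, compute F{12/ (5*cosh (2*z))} 6*pi/ (5*cosh (pi*ξ/4))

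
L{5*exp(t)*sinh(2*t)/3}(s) 10/(3*((s - 1)^2-4))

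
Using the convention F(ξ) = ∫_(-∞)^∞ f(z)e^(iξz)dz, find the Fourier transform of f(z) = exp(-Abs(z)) 2/(ξ^2 + 1)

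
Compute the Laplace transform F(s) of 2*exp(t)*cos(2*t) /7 2*(s - 1) /(7*((s - 1) ^2 + 4) ) 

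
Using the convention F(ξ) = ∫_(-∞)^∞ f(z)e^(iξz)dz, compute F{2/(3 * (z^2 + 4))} pi * exp(-2 * Abs(ξ))/3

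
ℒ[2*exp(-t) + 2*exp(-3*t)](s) 2/(s + 1) + 2/(s + 3) 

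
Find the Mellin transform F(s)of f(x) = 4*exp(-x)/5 4*gamma(s)/5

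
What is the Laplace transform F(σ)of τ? σ^(-2)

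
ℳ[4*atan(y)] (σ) -2*pi*sec(pi*σ/2)/σ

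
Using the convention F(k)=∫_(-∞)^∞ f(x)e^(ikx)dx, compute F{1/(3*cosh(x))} pi/(3*cosh(pi*k/2))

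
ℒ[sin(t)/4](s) 1/(4*(s^2+1))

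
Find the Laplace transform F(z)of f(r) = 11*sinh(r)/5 11/(5*(z^2 - 1))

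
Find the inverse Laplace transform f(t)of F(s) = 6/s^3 3 * t^2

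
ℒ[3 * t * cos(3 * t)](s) 3 * (s^2 - 9)/(s^2 + 9)^2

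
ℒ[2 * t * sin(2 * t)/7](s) 8 * s/(7 * (s^2 + 4)^2)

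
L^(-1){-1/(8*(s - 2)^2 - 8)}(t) -exp(2*t)*sinh(t)/8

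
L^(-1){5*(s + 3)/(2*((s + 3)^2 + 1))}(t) 5*exp(-3*t)*cos(t)/2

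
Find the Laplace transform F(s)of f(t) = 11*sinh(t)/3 11/(3*(s^2 - 1))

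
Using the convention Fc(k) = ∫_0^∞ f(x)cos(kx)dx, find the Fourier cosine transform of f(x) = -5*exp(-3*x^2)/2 -5*sqrt(3)*sqrt(pi)*exp(-k^2/12)/12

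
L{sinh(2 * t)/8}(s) 1/(4 * (s^2 - 4))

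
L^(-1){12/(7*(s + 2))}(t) 12*exp(-2*t)/7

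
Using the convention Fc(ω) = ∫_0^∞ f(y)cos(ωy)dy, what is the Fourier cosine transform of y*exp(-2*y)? (4 - ω^2)/(ω^2 + 4)^2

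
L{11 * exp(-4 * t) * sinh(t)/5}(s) 11/(5 * ((s + 4)^2 - 1))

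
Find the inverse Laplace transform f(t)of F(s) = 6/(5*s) 6/5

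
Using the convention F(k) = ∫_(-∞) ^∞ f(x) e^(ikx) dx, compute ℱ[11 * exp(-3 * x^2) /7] 11 * sqrt(3) * sqrt(pi) * exp(-k^2/12) /21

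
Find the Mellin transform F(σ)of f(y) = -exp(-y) -gamma(σ)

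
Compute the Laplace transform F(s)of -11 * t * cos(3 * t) 11 * (9 - s^2)/(s^2 + 9)^2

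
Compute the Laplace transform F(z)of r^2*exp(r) 2/(z - 1)^3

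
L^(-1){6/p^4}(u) u^3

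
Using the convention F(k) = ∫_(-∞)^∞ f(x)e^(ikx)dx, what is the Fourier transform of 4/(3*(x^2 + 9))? 4*pi*exp(-3*Abs(k))/9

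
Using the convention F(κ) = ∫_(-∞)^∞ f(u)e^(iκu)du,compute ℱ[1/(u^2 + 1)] pi*exp(-Abs(κ))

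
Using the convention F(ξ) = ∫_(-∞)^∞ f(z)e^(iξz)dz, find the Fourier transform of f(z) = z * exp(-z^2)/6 I * sqrt(pi) * ξ * exp(-ξ^2/4)/12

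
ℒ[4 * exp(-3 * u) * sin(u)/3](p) 4/(3 * ((p+3)^2+1))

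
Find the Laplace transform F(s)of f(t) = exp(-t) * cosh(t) (s+1)/(s * (s+2))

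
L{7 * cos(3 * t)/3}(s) 7 * s/(3 * (s^2 + 9))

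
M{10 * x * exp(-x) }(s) 10 * gamma(s + 1) 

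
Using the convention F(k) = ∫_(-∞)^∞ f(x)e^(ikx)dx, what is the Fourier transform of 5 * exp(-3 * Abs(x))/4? 15/(2 * (k^2 + 9))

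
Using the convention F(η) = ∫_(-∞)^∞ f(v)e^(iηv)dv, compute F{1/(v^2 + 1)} pi * exp(-Abs(η))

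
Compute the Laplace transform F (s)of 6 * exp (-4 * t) 6/ (s + 4)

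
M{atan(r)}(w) -pi*sec(pi*w/2)/(2*w)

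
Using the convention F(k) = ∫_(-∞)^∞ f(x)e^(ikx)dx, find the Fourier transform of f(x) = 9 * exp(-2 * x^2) 9 * sqrt(2) * sqrt(pi) * exp(-k^2/8)/2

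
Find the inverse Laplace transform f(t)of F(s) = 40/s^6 t^5/3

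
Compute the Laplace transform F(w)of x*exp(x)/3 1/(3*(w - 1)^2)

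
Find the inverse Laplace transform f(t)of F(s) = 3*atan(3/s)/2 3*sin(3*t)/(2*t)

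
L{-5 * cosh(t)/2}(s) -5 * s/(2 * s^2 - 2)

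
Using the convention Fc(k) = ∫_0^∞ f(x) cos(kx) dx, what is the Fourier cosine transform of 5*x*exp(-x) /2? 5*(1 - k^2) /(2*(k^2 + 1) ^2) 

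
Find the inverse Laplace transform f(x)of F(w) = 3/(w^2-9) sinh(3 * x)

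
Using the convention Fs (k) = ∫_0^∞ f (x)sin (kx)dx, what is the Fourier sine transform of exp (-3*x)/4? k/ (4*(k^2 + 9))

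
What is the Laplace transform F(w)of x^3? 6/w^4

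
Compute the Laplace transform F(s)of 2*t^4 48/s^5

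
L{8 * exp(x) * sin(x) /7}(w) 8/(7 * ((w - 1) ^2 + 1) ) 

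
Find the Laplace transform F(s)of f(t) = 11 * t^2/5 22/(5 * s^3)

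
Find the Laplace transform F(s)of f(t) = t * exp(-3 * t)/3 1/(3 * (s + 3)^2)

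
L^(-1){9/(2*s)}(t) 9/2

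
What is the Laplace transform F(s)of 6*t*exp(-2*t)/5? 6/(5*(s + 2)^2)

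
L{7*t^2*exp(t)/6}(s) 7/(3*(s - 1)^3)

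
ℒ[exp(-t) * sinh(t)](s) 1/(s * (s + 2))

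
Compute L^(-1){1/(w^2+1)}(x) sin(x)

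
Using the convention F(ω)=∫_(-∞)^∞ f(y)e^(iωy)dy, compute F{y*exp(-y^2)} I*sqrt(pi)*ω*exp(-ω^2/4)/2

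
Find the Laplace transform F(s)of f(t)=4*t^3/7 24/(7*s^4)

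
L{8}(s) 8/s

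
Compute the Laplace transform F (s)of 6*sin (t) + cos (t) 6/ (s^2 + 1) + s/ (s^2 + 1)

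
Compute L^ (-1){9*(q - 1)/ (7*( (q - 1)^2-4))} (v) 9*exp (v)*cosh (2*v)/7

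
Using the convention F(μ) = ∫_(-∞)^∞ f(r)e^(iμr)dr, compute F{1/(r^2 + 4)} pi * exp(-2 * Abs(μ))/2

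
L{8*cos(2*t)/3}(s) 8*s/(3*(s^2 + 4))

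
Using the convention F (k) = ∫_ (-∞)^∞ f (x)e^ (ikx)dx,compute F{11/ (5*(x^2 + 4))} 11*pi*exp (-2*Abs (k))/10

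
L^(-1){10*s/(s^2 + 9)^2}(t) 5*t*sin(3*t)/3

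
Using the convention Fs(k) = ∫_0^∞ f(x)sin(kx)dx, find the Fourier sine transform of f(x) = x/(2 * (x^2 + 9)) pi * exp(-3 * k)/4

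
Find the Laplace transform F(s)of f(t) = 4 4/s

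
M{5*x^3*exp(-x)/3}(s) 5*gamma(s + 3)/3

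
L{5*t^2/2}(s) 5/s^3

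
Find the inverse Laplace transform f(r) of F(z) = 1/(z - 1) exp(r) 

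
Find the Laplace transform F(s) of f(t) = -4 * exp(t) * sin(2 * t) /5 -8/(5 * (s - 1) ^2 + 20) 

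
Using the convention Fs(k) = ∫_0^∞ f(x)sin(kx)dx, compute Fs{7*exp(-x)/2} 7*k/(2*(k^2 + 1))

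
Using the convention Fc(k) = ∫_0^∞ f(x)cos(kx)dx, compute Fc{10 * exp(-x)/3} 10/(3 * (k^2 + 1))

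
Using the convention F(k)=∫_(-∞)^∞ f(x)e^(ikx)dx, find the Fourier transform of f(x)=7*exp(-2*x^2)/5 7*sqrt(2)*sqrt(pi)*exp(-k^2/8)/10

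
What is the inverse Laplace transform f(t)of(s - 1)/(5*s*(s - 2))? exp(t)*cosh(t)/5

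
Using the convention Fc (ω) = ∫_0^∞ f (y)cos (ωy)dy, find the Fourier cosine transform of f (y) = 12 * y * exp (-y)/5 12 * (1 - ω^2)/ (5 * (ω^2 + 1)^2)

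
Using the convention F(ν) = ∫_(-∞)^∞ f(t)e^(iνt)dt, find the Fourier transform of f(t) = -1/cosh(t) -pi/cosh(pi * ν/2)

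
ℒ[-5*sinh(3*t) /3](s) -5/(s^2 - 9) 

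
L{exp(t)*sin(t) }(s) 1/((s - 1) ^2 + 1) 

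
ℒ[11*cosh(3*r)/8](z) 11*z/(8*(z^2 - 9))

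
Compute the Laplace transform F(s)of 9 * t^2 18/s^3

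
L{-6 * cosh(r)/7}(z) -6 * z/(7 * z^2 - 7)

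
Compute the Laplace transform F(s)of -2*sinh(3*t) -6/(s^2 - 9)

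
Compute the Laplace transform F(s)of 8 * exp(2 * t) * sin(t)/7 8/(7 * ((s - 2)^2 + 1))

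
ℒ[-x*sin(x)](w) -2*w/(w^2 + 1)^2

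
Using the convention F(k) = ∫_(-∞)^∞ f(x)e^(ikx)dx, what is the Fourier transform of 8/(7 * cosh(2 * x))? 4 * pi/(7 * cosh(pi * k/4))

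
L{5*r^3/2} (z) 15/z^4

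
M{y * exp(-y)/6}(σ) gamma(σ + 1)/6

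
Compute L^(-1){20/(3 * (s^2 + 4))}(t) 10 * sin(2 * t)/3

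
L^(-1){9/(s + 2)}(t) 9 * exp(-2 * t)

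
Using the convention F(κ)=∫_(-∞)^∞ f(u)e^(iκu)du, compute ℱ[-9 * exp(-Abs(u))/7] -18/(7 * κ^2+7)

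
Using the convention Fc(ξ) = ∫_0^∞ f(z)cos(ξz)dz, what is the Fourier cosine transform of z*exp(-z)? (1 - ξ^2)/(ξ^2 + 1)^2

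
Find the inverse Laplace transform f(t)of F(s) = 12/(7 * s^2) 12 * t/7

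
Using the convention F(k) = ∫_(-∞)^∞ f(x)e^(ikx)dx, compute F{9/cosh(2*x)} 9*pi/(2*cosh(pi*k/4))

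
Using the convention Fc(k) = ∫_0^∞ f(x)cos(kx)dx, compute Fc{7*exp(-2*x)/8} 7/(4*(k^2 + 4))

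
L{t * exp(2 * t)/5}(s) 1/(5 * (s - 2)^2)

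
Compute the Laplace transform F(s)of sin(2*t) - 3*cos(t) 2/(s^2 + 4) - 3*s/(s^2 + 1)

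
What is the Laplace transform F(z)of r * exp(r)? (z - 1)^(-2)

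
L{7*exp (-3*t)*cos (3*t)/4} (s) 7*(s+3)/ (4*( (s+3)^2+9))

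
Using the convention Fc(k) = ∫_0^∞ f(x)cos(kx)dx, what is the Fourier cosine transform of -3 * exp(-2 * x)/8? -3/(4 * k^2 + 16)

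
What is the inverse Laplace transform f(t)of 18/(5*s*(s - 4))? 9*exp(2*t)*sinh(2*t)/5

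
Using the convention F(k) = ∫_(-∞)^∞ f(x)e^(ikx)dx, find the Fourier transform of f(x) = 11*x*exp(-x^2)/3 11*I*sqrt(pi)*k*exp(-k^2/4)/6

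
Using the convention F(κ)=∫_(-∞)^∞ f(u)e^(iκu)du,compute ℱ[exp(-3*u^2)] sqrt(3)*sqrt(pi)*exp(-κ^2/12)/3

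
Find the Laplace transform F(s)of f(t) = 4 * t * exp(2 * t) 4/(s - 2)^2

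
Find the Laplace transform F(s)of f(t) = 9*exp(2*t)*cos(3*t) 9*(s - 2)/((s - 2)^2 + 9)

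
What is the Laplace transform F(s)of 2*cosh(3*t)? 2*s/(s^2 - 9)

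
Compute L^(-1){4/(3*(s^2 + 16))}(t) sin(4*t)/3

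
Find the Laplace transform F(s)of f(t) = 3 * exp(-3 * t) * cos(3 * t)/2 3 * (s + 3)/(2 * ((s + 3)^2 + 9))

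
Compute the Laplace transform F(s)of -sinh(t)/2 -1/(2 * s^2 - 2)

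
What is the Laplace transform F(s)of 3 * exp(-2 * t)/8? 3/(8 * (s + 2))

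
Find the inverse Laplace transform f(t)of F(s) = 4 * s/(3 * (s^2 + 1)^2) 2 * t * sin(t)/3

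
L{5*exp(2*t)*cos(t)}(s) 5*(s - 2)/((s - 2)^2 + 1)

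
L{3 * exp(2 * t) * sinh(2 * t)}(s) 6/(s * (s - 4))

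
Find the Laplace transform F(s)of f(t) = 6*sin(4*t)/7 24/(7*(s^2 + 16))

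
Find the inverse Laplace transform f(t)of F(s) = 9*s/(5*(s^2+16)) 9*cos(4*t)/5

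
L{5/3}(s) 5/(3*s)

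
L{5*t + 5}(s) 5/s + 5/s^2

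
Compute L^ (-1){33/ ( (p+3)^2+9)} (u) 11*exp (-3*u)*sin (3*u)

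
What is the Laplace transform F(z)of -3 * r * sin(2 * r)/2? -6 * z/(z^2 + 4)^2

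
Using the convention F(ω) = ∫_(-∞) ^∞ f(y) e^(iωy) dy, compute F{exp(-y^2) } sqrt(pi)*exp(-ω^2/4) 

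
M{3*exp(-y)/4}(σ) 3*gamma(σ)/4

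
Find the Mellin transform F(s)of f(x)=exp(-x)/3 gamma(s)/3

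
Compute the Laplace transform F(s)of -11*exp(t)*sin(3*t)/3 -11/((s - 1)^2 + 9)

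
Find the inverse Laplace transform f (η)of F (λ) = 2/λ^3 η^2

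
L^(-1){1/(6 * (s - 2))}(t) exp(2 * t)/6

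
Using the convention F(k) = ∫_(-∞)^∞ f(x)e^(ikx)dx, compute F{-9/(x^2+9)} -3*pi*exp(-3*Abs(k))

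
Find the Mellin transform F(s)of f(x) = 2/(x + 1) 2 * pi * csc(pi * s)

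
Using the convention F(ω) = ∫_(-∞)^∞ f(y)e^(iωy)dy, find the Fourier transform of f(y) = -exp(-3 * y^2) -sqrt(3) * sqrt(pi) * exp(-ω^2/12)/3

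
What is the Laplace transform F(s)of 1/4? 1/(4*s)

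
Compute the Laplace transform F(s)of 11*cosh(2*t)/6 11*s/(6*(s^2 - 4))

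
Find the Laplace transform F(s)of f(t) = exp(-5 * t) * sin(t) 1/((s + 5)^2 + 1)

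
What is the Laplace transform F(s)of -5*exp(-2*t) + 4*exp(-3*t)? 4/(s + 3) - 5/(s + 2)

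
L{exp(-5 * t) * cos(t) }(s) (s + 5) /((s + 5) ^2 + 1) 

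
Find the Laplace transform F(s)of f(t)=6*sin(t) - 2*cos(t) 6/(s^2 + 1) - 2*s/(s^2 + 1)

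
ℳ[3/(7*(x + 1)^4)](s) gamma(s)*gamma(4 - s)/14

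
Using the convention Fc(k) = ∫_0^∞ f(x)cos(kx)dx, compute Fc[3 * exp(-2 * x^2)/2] 3 * sqrt(2) * sqrt(pi) * exp(-k^2/8)/8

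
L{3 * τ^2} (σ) 6/σ^3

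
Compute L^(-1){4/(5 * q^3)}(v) 2 * v^2/5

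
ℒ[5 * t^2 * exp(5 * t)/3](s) 10/(3 * (s - 5)^3)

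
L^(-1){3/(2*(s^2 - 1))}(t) 3*sinh(t)/2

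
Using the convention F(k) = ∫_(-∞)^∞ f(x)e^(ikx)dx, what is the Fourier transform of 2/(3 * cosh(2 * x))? pi/(3 * cosh(pi * k/4))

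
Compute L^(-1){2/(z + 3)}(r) 2*exp(-3*r)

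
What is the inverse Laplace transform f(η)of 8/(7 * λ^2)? 8 * η/7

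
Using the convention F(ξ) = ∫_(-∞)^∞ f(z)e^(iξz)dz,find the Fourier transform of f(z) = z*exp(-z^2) I*sqrt(pi)*ξ*exp(-ξ^2/4)/2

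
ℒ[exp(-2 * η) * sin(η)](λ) 1/((λ+2)^2+1)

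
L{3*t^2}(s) 6/s^3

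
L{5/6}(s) 5/(6*s) 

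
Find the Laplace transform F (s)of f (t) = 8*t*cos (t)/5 8*(s^2 - 1)/ (5*(s^2+1)^2)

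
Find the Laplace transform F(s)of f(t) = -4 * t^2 -8/s^3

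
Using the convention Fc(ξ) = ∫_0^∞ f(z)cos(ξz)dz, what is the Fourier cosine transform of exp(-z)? 1/(ξ^2 + 1)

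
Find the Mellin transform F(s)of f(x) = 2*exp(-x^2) gamma(s/2)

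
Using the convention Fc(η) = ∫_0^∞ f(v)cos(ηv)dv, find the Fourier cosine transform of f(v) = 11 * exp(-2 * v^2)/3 11 * sqrt(2) * sqrt(pi) * exp(-η^2/8)/12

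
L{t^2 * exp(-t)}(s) 2/(s + 1)^3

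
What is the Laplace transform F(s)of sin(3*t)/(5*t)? atan(3/s)/5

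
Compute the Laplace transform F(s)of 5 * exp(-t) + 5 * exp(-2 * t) 5/(s + 2) + 5/(s + 1)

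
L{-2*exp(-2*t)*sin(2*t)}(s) -4/((s + 2)^2 + 4)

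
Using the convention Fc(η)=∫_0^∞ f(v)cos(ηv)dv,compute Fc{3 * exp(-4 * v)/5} 12/(5 * (η^2 + 16))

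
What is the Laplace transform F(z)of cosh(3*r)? z/(z^2 - 9)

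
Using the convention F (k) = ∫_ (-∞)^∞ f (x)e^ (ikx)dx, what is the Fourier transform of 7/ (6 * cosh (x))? 7 * pi/ (6 * cosh (pi * k/2))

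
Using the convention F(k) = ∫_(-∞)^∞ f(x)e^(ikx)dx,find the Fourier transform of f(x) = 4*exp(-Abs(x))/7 8/(7*(k^2 + 1))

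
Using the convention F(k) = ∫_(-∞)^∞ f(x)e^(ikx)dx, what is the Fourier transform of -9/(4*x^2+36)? -3*pi*exp(-3*Abs(k))/4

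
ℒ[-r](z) -1/z^2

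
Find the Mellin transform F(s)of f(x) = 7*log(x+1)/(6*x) -7*pi*csc(pi*s)/(6*s - 6)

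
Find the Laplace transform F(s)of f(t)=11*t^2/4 11/(2*s^3)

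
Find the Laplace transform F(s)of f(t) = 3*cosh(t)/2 3*s/(2*(s^2 - 1))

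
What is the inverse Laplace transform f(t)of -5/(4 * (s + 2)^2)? -5 * t * exp(-2 * t)/4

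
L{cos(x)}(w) w/(w^2+1)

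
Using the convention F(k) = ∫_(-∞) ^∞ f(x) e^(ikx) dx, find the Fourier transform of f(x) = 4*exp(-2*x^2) 2*sqrt(2)*sqrt(pi)*exp(-k^2/8) 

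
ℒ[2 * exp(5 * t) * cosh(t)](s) 2 * (s - 5)/((s - 5)^2 - 1)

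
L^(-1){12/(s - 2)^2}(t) 12*t*exp(2*t)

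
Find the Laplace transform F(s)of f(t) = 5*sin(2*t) 10/(s^2 + 4)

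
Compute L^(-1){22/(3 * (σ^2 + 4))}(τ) 11 * sin(2 * τ)/3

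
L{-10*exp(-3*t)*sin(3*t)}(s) -30/((s + 3)^2 + 9)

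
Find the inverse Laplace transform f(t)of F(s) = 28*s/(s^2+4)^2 7*t*sin(2*t)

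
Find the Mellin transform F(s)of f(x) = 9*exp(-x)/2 9*gamma(s)/2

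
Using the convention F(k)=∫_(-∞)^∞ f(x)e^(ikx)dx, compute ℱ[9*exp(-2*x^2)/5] 9*sqrt(2)*sqrt(pi)*exp(-k^2/8)/10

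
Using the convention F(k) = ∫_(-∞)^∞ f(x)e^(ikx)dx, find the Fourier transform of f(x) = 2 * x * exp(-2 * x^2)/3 sqrt(2) * I * sqrt(pi) * k * exp(-k^2/8)/12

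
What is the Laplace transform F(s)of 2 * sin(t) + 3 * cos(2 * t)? 3 * s/(s^2 + 4) + 2/(s^2 + 1)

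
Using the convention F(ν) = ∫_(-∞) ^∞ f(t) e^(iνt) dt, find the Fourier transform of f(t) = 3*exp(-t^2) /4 3*sqrt(pi)*exp(-ν^2/4) /4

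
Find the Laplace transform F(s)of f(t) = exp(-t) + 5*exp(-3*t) 1/(s + 1) + 5/(s + 3)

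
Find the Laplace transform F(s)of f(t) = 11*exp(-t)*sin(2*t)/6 11/(3*((s + 1)^2 + 4))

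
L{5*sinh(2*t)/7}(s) 10/(7*(s^2 - 4))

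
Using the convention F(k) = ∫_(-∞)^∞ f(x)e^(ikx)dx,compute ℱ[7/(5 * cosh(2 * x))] 7 * pi/(10 * cosh(pi * k/4))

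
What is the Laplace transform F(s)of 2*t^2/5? 4/(5*s^3)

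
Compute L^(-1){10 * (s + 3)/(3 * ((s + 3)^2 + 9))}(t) 10 * exp(-3 * t) * cos(3 * t)/3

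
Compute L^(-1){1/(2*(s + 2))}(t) exp(-2*t)/2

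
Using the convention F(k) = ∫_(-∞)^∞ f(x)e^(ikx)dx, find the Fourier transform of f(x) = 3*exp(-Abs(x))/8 3/(4*(k^2 + 1))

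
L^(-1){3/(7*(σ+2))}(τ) 3*exp(-2*τ)/7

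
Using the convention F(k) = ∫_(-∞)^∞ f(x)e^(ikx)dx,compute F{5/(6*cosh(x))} 5*pi/(6*cosh(pi*k/2))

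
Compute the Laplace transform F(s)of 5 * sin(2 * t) 10/(s^2 + 4)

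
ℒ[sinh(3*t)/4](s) 3/(4*(s^2 - 9))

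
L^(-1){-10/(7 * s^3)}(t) -5 * t^2/7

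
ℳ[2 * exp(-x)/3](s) 2 * gamma(s)/3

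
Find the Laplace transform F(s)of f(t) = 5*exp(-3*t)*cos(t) 5*(s + 3)/((s + 3)^2 + 1)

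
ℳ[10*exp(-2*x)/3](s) 10*gamma(s)/(3*2^s)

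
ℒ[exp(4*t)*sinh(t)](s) 1/((s - 4)^2 - 1)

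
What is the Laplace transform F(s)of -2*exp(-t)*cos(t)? 2*(-s - 1)/((s + 1)^2 + 1)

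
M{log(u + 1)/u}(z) -pi*csc(pi*z)/(z - 1)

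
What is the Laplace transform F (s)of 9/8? 9/ (8 * s)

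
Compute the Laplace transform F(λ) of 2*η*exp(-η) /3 2/(3*(λ + 1) ^2) 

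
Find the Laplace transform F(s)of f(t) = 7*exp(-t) 7/(s+1)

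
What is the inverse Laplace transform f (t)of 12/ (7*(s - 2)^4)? 2*t^3*exp (2*t)/7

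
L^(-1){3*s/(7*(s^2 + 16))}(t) 3*cos(4*t)/7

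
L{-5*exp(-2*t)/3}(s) -5/(3*s + 6)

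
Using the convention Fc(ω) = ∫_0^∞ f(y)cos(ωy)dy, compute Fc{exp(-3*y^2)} sqrt(3)*sqrt(pi)*exp(-ω^2/12)/6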